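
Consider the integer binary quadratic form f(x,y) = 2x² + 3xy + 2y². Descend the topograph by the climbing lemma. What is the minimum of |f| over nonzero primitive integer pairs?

translate: b→-1 (≡3 mod 4), so (2,3,2)→(2,-1,1)
flip: (2,-1,1)→(1,1,2)
reduced (well bottom): (1,1,2) with a≤c, −a<b≤a
well minimum = a = 1

1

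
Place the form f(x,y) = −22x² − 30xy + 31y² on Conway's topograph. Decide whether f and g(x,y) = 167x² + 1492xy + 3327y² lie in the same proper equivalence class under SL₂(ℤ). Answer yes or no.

D₁ = 3628, D₂ = 3628
river cycle of f (length 42): (31, 30, -22), (-22, 58, 3), (3, 56, -41), (-41, 26, 18), (18, 46, -21), (-21, 38, 26), (26, 14, -33), (-33, 52, 7), (7, 60, -1), (-1, 60, 7), … (32 more)
river cycle of g (length 42): (31, 30, -22), (-22, 58, 3), (3, 56, -41), (-41, 26, 18), (18, 46, -21), (-21, 38, 26), (26, 14, -33), (-33, 52, 7), (7, 60, -1), (-1, 60, 7), … (32 more)
cycles coincide ⇒ equivalent

yes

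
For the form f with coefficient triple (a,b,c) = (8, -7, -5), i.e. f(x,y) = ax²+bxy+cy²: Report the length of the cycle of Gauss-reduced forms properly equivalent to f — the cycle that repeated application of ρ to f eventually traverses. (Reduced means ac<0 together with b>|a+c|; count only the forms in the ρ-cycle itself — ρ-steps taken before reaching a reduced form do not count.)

D = 209, ⌊√D⌋ = 14
descent: ρ → (-5,7,8)  [lands on river]
river: ρ → (8,9,-4)
river: ρ → (-4,7,10)
river: ρ → (10,13,-1)
river: ρ → (-1,13,10)
river: ρ → (10,7,-4)
river: ρ → (-4,9,8)
river: ρ → (8,7,-5)
river: ρ → (-5,13,2)
river: ρ → (2,11,-11)
river: ρ → (-11,11,2)
river: ρ → (2,13,-5)
ρ-cycle length = 12 (tail of 1 descent step not counted)

12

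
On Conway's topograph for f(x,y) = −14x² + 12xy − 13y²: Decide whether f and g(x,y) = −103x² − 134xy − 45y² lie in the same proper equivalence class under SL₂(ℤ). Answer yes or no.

D₁ = -584, D₂ = -584
f is negative-definite; reduce −f:
−f: flip: (14,-12,13)→(13,12,14)
−f: reduced (well bottom): (13,12,14) with a≤c, −a<b≤a
flip sign back: reduced form of f is (-13,-12,-14)
g is negative-definite; reduce −g:
−g: translate: b→-72 (≡134 mod 206), so (103,134,45)→(103,-72,14)
−g: flip: (103,-72,14)→(14,72,103)
−g: translate: b→-12 (≡72 mod 28), so (14,72,103)→(14,-12,13)
−g: flip: (14,-12,13)→(13,12,14)
−g: reduced (well bottom): (13,12,14) with a≤c, −a<b≤a
flip sign back: reduced form of g is (-13,-12,-14)
reduced forms (-13, -12, -14) vs (-13, -12, -14) ⇒ equivalent

yes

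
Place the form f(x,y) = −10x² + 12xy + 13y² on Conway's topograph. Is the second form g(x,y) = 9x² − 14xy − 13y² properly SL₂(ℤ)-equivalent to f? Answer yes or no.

D₁ = 664, D₂ = 664
river cycle of f (length 22): (13, 14, -9), (-9, 22, 5), (5, 18, -17), (-17, 16, 6), (6, 20, -11), (-11, 24, 2), (2, 24, -11), (-11, 20, 6), (6, 16, -17), (-17, 18, 5), … (12 more)
river cycle of g (length 22): (-13, 14, 9), (9, 22, -5), (-5, 18, 17), (17, 16, -6), (-6, 20, 11), (11, 24, -2), (-2, 24, 11), (11, 20, -6), (-6, 16, 17), (17, 18, -5), … (12 more)
cycles differ ⇒ inequivalent

no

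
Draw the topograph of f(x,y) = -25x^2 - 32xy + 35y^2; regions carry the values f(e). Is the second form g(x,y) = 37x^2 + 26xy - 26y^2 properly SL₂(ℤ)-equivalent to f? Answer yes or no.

D₁ = 4524, D₂ = 4524
river cycle of f (length 16): (35, 32, -25), (-25, 18, 42), (42, 66, -1), (-1, 66, 42), (42, 18, -25), (-25, 32, 35), (35, 38, -22), (-22, 50, 23), (23, 42, -30), (-30, 18, 35), … (6 more)
river cycle of g (length 12): (-26, 26, 37), (37, 48, -15), (-15, 42, 46), (46, 50, -11), (-11, 60, 21), (21, 66, -2), (-2, 66, 21), (21, 60, -11), (-11, 50, 46), (46, 42, -15), … (2 more)
cycles differ ⇒ inequivalent

no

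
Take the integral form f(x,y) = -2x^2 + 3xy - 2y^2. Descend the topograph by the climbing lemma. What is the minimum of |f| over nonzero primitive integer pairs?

translate: b→1 (≡-3 mod 4), so (2,-3,2)→(2,1,1)
flip: (2,1,1)→(1,-1,2)
translate: b→1 (≡-1 mod 2), so (1,-1,2)→(1,1,2)
reduced (well bottom): (1,1,2) with a≤c, −a<b≤a
well minimum |f| = |-1| = 1 (negative-definite)

1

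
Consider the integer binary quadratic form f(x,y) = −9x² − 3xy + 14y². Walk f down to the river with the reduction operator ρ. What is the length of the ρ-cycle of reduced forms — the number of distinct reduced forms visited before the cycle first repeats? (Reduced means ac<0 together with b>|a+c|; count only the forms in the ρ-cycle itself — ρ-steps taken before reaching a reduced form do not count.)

D = 513, ⌊√D⌋ = 22
descent: ρ → (14,3,-9)
descent: ρ → (-9,15,8)  [lands on river]
river: ρ → (8,17,-7)
river: ρ → (-7,11,14)
river: ρ → (14,17,-4)
river: ρ → (-4,15,18)
river: ρ → (18,21,-1)
river: ρ → (-1,21,18)
river: ρ → (18,15,-4)
river: ρ → (-4,17,14)
river: ρ → (14,11,-7)
river: ρ → (-7,17,8)
river: ρ → (8,15,-9)
river: ρ → (-9,21,2)
river: ρ → (2,19,-19)
river: ρ → (-19,19,2)
river: ρ → (2,21,-9)
ρ-cycle length = 16 (tail of 2 descent steps not counted)

16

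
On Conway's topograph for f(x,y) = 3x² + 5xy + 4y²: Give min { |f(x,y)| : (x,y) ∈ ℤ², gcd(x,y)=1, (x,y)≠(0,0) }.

translate: b→-1 (≡5 mod 6), so (3,5,4)→(3,-1,2)
flip: (3,-1,2)→(2,1,3)
reduced (well bottom): (2,1,3) with a≤c, −a<b≤a
well minimum = a = 2

2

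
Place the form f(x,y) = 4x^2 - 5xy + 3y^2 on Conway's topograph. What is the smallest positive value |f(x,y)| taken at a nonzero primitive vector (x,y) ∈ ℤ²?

translate: b→3 (≡-5 mod 8), so (4,-5,3)→(4,3,2)
flip: (4,3,2)→(2,-3,4)
translate: b→1 (≡-3 mod 4), so (2,-3,4)→(2,1,3)
reduced (well bottom): (2,1,3) with a≤c, −a<b≤a
well minimum = a = 2

2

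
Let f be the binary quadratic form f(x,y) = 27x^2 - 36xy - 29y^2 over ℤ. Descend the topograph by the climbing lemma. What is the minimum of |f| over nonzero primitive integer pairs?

descent: ρ → (-29,36,27)  [lands on river]
river: ρ → (27,18,-38)
river: ρ → (-38,58,7)
river: ρ → (7,54,-54)
river: ρ → (-54,54,7)
river: ρ → (7,58,-38)
river: ρ → (-38,18,27)
river: ρ → (27,36,-29)
river: ρ → (-29,22,34)
river: ρ → (34,46,-17)
river: ρ → (-17,56,19)
river: ρ → (19,58,-14)
river: ρ → (-14,54,27)
river: ρ → (27,54,-14)
river: ρ → (-14,58,19)
river: ρ → (19,56,-17)
river: ρ → (-17,46,34)
river: ρ → (34,22,-29)
closes: descent 1, river 18
min |a| on river = 7

7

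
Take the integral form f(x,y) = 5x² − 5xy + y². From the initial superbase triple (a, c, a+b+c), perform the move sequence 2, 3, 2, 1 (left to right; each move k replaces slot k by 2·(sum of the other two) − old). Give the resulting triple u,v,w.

start (5,1,1) = (f(1,0),f(0,1),f(1,1))
replace slot 2: 2·(5+1) − 1 = 11 → (5,11,1)
replace slot 3: 2·(5+11) − 1 = 31 → (5,11,31)
replace slot 2: 2·(5+31) − 11 = 61 → (5,61,31)
replace slot 1: 2·(61+31) − 5 = 179 → (179,61,31)

179,61,31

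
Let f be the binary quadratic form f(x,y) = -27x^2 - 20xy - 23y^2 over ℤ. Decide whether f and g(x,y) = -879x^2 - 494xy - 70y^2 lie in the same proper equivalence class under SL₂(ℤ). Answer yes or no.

D₁ = -2084, D₂ = -2084
f is negative-definite; reduce −f:
−f: flip: (27,20,23)→(23,-20,27)
−f: reduced (well bottom): (23,-20,27) with a≤c, −a<b≤a
flip sign back: reduced form of f is (-23,20,-27)
g is negative-definite; reduce −g:
−g: flip: (879,494,70)→(70,-494,879)
−g: translate: b→66 (≡-494 mod 140), so (70,-494,879)→(70,66,23)
−g: flip: (70,66,23)→(23,-66,70)
−g: translate: b→-20 (≡-66 mod 46), so (23,-66,70)→(23,-20,27)
−g: reduced (well bottom): (23,-20,27) with a≤c, −a<b≤a
flip sign back: reduced form of g is (-23,20,-27)
reduced forms (-23, 20, -27) vs (-23, 20, -27) ⇒ equivalent

yes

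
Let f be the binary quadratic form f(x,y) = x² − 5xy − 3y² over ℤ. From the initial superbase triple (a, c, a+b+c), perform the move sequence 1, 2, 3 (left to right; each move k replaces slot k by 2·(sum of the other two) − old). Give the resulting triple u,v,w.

start (1,-3,-7) = (f(1,0),f(0,1),f(1,1))
replace slot 1: 2·((-3)+(-7)) − 1 = -21 → (-21,-3,-7)
replace slot 2: 2·((-21)+(-7)) − (-3) = -53 → (-21,-53,-7)
replace slot 3: 2·((-21)+(-53)) − (-7) = -141 → (-21,-53,-141)

-21,-53,-141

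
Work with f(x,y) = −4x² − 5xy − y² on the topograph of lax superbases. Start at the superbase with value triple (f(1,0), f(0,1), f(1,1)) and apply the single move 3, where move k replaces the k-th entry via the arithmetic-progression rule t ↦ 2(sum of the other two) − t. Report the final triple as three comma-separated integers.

start (-4,-1,-10) = (f(1,0),f(0,1),f(1,1))
replace slot 3: 2·((-4)+(-1)) − (-10) = 0 → (-4,-1,0)

-4,-1,0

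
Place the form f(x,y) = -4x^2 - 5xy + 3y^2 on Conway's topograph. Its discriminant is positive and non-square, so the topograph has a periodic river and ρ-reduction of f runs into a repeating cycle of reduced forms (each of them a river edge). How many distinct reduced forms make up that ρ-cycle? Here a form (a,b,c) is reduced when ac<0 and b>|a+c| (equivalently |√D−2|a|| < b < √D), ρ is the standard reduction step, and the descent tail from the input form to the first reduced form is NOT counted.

D = 73, ⌊√D⌋ = 8
descent: ρ → (3,5,-4)  [lands on river]
river: ρ → (-4,3,4)
river: ρ → (4,5,-3)
river: ρ → (-3,7,2)
river: ρ → (2,5,-6)
river: ρ → (-6,7,1)
river: ρ → (1,7,-6)
river: ρ → (-6,5,2)
river: ρ → (2,7,-3)
river: ρ → (-3,5,4)
river: ρ → (4,3,-4)
river: ρ → (-4,5,3)
river: ρ → (3,7,-2)
river: ρ → (-2,5,6)
river: ρ → (6,7,-1)
river: ρ → (-1,7,6)
river: ρ → (6,5,-2)
river: ρ → (-2,7,3)
ρ-cycle length = 18 (tail of 1 descent step not counted)

18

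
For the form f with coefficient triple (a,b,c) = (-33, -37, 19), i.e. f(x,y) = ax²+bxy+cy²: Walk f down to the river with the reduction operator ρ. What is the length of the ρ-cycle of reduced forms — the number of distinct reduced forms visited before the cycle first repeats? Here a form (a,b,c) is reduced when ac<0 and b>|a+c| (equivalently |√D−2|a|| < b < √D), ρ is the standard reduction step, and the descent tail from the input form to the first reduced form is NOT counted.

D = 3877, ⌊√D⌋ = 62
descent: ρ → (19,37,-33)  [lands on river]
river: ρ → (-33,29,23)
river: ρ → (23,17,-39)
river: ρ → (-39,61,1)
river: ρ → (1,61,-39)
river: ρ → (-39,17,23)
river: ρ → (23,29,-33)
river: ρ → (-33,37,19)
river: ρ → (19,39,-31)
river: ρ → (-31,23,27)
river: ρ → (27,31,-27)
river: ρ → (-27,23,31)
river: ρ → (31,39,-19)
river: ρ → (-19,37,33)
river: ρ → (33,29,-23)
river: ρ → (-23,17,39)
river: ρ → (39,61,-1)
river: ρ → (-1,61,39)
river: ρ → (39,17,-23)
river: ρ → (-23,29,33)
river: ρ → (33,37,-19)
river: ρ → (-19,39,31)
river: ρ → (31,23,-27)
river: ρ → (-27,31,27)
river: ρ → (27,23,-31)
river: ρ → (-31,39,19)
ρ-cycle length = 26 (tail of 1 descent step not counted)

26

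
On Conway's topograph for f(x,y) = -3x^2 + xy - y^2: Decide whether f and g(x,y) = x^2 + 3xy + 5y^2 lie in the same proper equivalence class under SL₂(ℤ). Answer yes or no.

D₁ = -11, D₂ = -11
f is negative-definite; reduce −f:
−f: flip: (3,-1,1)→(1,1,3)
−f: reduced (well bottom): (1,1,3) with a≤c, −a<b≤a
flip sign back: reduced form of f is (-1,-1,-3)
g: translate: b→1 (≡3 mod 2), so (1,3,5)→(1,1,3)
g: reduced (well bottom): (1,1,3) with a≤c, −a<b≤a
reduced forms (-1, -1, -3) vs (1, 1, 3) ⇒ inequivalent

no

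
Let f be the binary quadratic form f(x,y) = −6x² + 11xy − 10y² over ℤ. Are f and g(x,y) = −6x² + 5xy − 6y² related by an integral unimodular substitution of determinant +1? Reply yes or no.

D₁ = -119, D₂ = -119
f is negative-definite; reduce −f:
−f: translate: b→1 (≡-11 mod 12), so (6,-11,10)→(6,1,5)
−f: flip: (6,1,5)→(5,-1,6)
−f: reduced (well bottom): (5,-1,6) with a≤c, −a<b≤a
flip sign back: reduced form of f is (-5,1,-6)
g is negative-definite; reduce −g:
−g: flip: (6,-5,6)→(6,5,6)
−g: reduced (well bottom): (6,5,6) with a≤c, −a<b≤a
flip sign back: reduced form of g is (-6,-5,-6)
reduced forms (-5, 1, -6) vs (-6, -5, -6) ⇒ inequivalent

no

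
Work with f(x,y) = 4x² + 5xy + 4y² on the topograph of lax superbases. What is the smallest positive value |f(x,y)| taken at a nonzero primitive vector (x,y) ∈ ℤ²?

translate: b→-3 (≡5 mod 8), so (4,5,4)→(4,-3,3)
flip: (4,-3,3)→(3,3,4)
reduced (well bottom): (3,3,4) with a≤c, −a<b≤a
well minimum = a = 3

3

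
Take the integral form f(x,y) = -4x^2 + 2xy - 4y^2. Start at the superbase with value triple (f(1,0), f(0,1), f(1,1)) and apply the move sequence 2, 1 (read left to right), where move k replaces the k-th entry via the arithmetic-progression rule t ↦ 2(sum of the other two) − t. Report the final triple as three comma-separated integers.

start (-4,-4,-6) = (f(1,0),f(0,1),f(1,1))
replace slot 2: 2·((-4)+(-6)) − (-4) = -16 → (-4,-16,-6)
replace slot 1: 2·((-16)+(-6)) − (-4) = -40 → (-40,-16,-6)

-40,-16,-6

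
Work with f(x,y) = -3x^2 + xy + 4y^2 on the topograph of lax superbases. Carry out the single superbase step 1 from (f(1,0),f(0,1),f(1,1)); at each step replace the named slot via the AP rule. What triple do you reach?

start (-3,4,2) = (f(1,0),f(0,1),f(1,1))
replace slot 1: 2·(4+2) − (-3) = 15 → (15,4,2)

15,4,2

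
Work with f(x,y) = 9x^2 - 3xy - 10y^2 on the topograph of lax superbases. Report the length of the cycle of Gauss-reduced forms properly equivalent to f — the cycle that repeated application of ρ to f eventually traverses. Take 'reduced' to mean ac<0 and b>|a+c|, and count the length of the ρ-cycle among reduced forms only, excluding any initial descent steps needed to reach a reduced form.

D = 369, ⌊√D⌋ = 19
descent: ρ → (-10,3,9)  [lands on river]
river: ρ → (9,15,-4)
river: ρ → (-4,17,5)
river: ρ → (5,13,-10)
river: ρ → (-10,7,8)
river: ρ → (8,9,-9)
river: ρ → (-9,9,8)
river: ρ → (8,7,-10)
river: ρ → (-10,13,5)
river: ρ → (5,17,-4)
river: ρ → (-4,15,9)
river: ρ → (9,3,-10)
river: ρ → (-10,17,2)
river: ρ → (2,19,-1)
river: ρ → (-1,19,2)
river: ρ → (2,17,-10)
ρ-cycle length = 16 (tail of 1 descent step not counted)

16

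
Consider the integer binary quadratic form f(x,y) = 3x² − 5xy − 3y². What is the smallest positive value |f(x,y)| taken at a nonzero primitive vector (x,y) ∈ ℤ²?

descent: ρ → (-3,5,3)  [lands on river]
river: ρ → (3,7,-1)
river: ρ → (-1,7,3)
river: ρ → (3,5,-3)
river: ρ → (-3,7,1)
river: ρ → (1,7,-3)
closes: descent 1, river 6
min |a| on river = 1

1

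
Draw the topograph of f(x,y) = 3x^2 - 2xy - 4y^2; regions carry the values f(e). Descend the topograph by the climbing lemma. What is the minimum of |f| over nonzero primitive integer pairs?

descent: ρ → (-4,2,3)  [lands on river]
river: ρ → (3,4,-3)
river: ρ → (-3,2,4)
river: ρ → (4,6,-1)
river: ρ → (-1,6,4)
river: ρ → (4,2,-3)
river: ρ → (-3,4,3)
river: ρ → (3,2,-4)
river: ρ → (-4,6,1)
river: ρ → (1,6,-4)
closes: descent 1, river 10
min |a| on river = 1

1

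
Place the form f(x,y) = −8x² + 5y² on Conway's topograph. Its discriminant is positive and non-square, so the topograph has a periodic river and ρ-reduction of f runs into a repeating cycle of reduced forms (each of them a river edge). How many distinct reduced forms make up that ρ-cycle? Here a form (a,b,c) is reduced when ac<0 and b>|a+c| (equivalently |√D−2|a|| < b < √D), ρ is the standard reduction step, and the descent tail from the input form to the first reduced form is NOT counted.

D = 160, ⌊√D⌋ = 12
descent: ρ → (5,10,-3)  [lands on river]
river: ρ → (-3,8,8)
river: ρ → (8,8,-3)
river: ρ → (-3,10,5)
ρ-cycle length = 4 (tail of 1 descent step not counted)

4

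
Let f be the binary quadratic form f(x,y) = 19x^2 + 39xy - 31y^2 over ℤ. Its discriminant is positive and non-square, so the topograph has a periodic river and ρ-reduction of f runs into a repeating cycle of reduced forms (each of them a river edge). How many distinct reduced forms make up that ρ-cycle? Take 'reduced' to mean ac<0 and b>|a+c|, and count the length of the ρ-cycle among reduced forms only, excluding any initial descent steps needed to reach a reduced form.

D = 3877, ⌊√D⌋ = 62
river: ρ → (-31,23,27)
river: ρ → (27,31,-27)
river: ρ → (-27,23,31)
river: ρ → (31,39,-19)
river: ρ → (-19,37,33)
river: ρ → (33,29,-23)
river: ρ → (-23,17,39)
river: ρ → (39,61,-1)
river: ρ → (-1,61,39)
river: ρ → (39,17,-23)
river: ρ → (-23,29,33)
river: ρ → (33,37,-19)
river: ρ → (-19,39,31)
river: ρ → (31,23,-27)
river: ρ → (-27,31,27)
river: ρ → (27,23,-31)
river: ρ → (-31,39,19)
river: ρ → (19,37,-33)
river: ρ → (-33,29,23)
river: ρ → (23,17,-39)
river: ρ → (-39,61,1)
river: ρ → (1,61,-39)
river: ρ → (-39,17,23)
river: ρ → (23,29,-33)
river: ρ → (-33,37,19)
river: ρ → (19,39,-31)
ρ-cycle length = 26 (tail of 0 descent steps not counted)

26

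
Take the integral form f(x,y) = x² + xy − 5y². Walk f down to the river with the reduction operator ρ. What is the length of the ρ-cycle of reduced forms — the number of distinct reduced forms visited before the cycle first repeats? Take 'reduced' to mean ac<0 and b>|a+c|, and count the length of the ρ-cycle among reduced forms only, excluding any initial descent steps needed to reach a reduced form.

D = 21, ⌊√D⌋ = 4
descent: ρ → (-5,-1,1)
descent: ρ → (1,3,-3)  [lands on river]
river: ρ → (-3,3,1)
ρ-cycle length = 2 (tail of 2 descent steps not counted)

2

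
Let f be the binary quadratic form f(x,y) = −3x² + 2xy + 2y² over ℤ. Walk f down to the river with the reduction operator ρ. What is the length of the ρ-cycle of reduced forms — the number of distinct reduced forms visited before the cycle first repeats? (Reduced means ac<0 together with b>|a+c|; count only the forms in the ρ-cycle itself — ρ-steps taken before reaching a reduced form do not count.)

D = 28, ⌊√D⌋ = 5
river: ρ → (2,2,-3)
river: ρ → (-3,4,1)
river: ρ → (1,4,-3)
river: ρ → (-3,2,2)
ρ-cycle length = 4 (tail of 0 descent steps not counted)

4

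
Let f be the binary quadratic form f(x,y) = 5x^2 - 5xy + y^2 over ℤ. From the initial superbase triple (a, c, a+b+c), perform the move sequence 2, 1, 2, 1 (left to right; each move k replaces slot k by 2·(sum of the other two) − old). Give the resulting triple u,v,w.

start (5,1,1) = (f(1,0),f(0,1),f(1,1))
replace slot 2: 2·(5+1) − 1 = 11 → (5,11,1)
replace slot 1: 2·(11+1) − 5 = 19 → (19,11,1)
replace slot 2: 2·(19+1) − 11 = 29 → (19,29,1)
replace slot 1: 2·(29+1) − 19 = 41 → (41,29,1)

41,29,1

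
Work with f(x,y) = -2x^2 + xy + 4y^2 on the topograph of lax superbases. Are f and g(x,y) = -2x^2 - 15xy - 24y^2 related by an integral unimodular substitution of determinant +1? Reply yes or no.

D₁ = 33, D₂ = 33
river cycle of f (length 4): (-2, 5, 1), (1, 5, -2), (-2, 3, 3), (3, 3, -2)
river cycle of g (length 4): (-2, 5, 1), (1, 5, -2), (-2, 3, 3), (3, 3, -2)
cycles coincide ⇒ equivalent

yes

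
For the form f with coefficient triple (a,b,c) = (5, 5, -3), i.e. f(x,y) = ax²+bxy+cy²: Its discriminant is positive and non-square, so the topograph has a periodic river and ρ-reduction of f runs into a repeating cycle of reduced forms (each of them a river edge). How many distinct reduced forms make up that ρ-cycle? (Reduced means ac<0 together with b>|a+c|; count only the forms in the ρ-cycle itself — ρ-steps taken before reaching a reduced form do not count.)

D = 85, ⌊√D⌋ = 9
river: ρ → (-3,7,3)
river: ρ → (3,5,-5)
river: ρ → (-5,5,3)
river: ρ → (3,7,-3)
river: ρ → (-3,5,5)
river: ρ → (5,5,-3)
ρ-cycle length = 6 (tail of 0 descent steps not counted)

6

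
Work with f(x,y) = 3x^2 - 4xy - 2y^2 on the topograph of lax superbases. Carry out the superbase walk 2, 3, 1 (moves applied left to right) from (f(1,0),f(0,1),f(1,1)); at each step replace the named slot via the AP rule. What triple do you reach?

start (3,-2,-3) = (f(1,0),f(0,1),f(1,1))
replace slot 2: 2·(3+(-3)) − (-2) = 2 → (3,2,-3)
replace slot 3: 2·(3+2) − (-3) = 13 → (3,2,13)
replace slot 1: 2·(2+13) − 3 = 27 → (27,2,13)

27,2,13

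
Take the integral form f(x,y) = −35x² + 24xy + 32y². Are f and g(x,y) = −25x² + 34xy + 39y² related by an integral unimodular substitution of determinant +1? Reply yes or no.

D₁ = 5056, D₂ = 5056
river cycle of f (length 12): (32, 40, -27), (-27, 68, 4), (4, 68, -27), (-27, 40, 32), (32, 24, -35), (-35, 46, 21), (21, 38, -43), (-43, 48, 16), (16, 48, -43), (-43, 38, 21), … (2 more)
river cycle of g (length 10): (39, 44, -20), (-20, 36, 47), (47, 58, -9), (-9, 68, 12), (12, 52, -49), (-49, 46, 15), (15, 44, -52), (-52, 60, 7), (7, 66, -25), (-25, 34, 39)
cycles differ ⇒ inequivalent

no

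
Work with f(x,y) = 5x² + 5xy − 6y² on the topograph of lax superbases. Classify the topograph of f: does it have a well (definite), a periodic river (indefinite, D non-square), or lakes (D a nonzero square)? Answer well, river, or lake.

D = b²−4ac = 5² − 4·5·(-6) = 145
D > 0 non-square ⇒ indefinite ⇒ periodic river

river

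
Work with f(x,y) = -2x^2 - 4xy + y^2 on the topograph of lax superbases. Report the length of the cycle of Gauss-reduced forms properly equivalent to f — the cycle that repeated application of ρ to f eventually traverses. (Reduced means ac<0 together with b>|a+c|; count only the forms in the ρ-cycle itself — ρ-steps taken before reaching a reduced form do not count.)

D = 24, ⌊√D⌋ = 4
descent: ρ → (1,4,-2)  [lands on river]
river: ρ → (-2,4,1)
ρ-cycle length = 2 (tail of 1 descent step not counted)

2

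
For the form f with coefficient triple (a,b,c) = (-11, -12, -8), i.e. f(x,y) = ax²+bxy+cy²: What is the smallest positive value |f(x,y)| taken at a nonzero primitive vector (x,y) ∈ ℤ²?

translate: b→-10 (≡12 mod 22), so (11,12,8)→(11,-10,7)
flip: (11,-10,7)→(7,10,11)
translate: b→-4 (≡10 mod 14), so (7,10,11)→(7,-4,8)
reduced (well bottom): (7,-4,8) with a≤c, −a<b≤a
well minimum |f| = |-7| = 7 (negative-definite)

7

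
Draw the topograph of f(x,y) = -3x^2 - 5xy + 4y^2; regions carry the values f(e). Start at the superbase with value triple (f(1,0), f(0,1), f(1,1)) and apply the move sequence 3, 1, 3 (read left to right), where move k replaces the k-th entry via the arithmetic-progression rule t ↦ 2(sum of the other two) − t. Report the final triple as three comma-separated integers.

start (-3,4,-4) = (f(1,0),f(0,1),f(1,1))
replace slot 3: 2·((-3)+4) − (-4) = 6 → (-3,4,6)
replace slot 1: 2·(4+6) − (-3) = 23 → (23,4,6)
replace slot 3: 2·(23+4) − 6 = 48 → (23,4,48)

23,4,48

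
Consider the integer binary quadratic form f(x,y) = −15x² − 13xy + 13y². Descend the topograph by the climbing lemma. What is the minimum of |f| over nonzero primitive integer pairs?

descent: ρ → (13,13,-15)  [lands on river]
river: ρ → (-15,17,11)
river: ρ → (11,27,-5)
river: ρ → (-5,23,21)
river: ρ → (21,19,-7)
river: ρ → (-7,23,15)
river: ρ → (15,7,-15)
river: ρ → (-15,23,7)
river: ρ → (7,19,-21)
river: ρ → (-21,23,5)
river: ρ → (5,27,-11)
river: ρ → (-11,17,15)
river: ρ → (15,13,-13)
river: ρ → (-13,13,15)
river: ρ → (15,17,-11)
river: ρ → (-11,27,5)
river: ρ → (5,23,-21)
river: ρ → (-21,19,7)
river: ρ → (7,23,-15)
river: ρ → (-15,7,15)
river: ρ → (15,23,-7)
river: ρ → (-7,19,21)
river: ρ → (21,23,-5)
river: ρ → (-5,27,11)
river: ρ → (11,17,-15)
river: ρ → (-15,13,13)
closes: descent 1, river 26
min |a| on river = 5

5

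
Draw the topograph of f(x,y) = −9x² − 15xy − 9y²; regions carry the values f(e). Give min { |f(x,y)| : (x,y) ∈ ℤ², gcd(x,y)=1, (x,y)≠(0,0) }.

translate: b→-3 (≡15 mod 18), so (9,15,9)→(9,-3,3)
flip: (9,-3,3)→(3,3,9)
reduced (well bottom): (3,3,9) with a≤c, −a<b≤a
well minimum |f| = |-3| = 3 (negative-definite)

3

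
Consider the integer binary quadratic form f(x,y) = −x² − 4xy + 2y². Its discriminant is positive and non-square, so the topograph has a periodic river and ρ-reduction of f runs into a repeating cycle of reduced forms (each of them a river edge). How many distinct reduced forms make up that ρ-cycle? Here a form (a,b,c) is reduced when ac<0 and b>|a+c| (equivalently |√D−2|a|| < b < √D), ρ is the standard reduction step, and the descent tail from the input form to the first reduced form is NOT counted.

D = 24, ⌊√D⌋ = 4
descent: ρ → (2,4,-1)  [lands on river]
river: ρ → (-1,4,2)
ρ-cycle length = 2 (tail of 1 descent step not counted)

2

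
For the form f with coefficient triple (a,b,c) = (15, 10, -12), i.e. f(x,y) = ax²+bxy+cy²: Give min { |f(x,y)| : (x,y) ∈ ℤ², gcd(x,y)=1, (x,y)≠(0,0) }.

river: ρ → (-12,14,13)
river: ρ → (13,12,-13)
river: ρ → (-13,14,12)
river: ρ → (12,10,-15)
river: ρ → (-15,20,7)
river: ρ → (7,22,-12)
river: ρ → (-12,26,3)
river: ρ → (3,28,-3)
river: ρ → (-3,26,12)
river: ρ → (12,22,-7)
river: ρ → (-7,20,15)
river: ρ → (15,10,-12)
closes: descent 0, river 12
min |a| on river = 3

3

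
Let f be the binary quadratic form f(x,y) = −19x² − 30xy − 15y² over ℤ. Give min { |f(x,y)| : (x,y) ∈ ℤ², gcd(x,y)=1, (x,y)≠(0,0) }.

translate: b→-8 (≡30 mod 38), so (19,30,15)→(19,-8,4)
flip: (19,-8,4)→(4,8,19)
translate: b→0 (≡8 mod 8), so (4,8,19)→(4,0,15)
reduced (well bottom): (4,0,15) with a≤c, −a<b≤a
well minimum |f| = |-4| = 4 (negative-definite)

4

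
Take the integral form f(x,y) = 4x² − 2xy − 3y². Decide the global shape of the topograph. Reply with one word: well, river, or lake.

D = b²−4ac = (-2)² − 4·4·(-3) = 52
D > 0 non-square ⇒ indefinite ⇒ periodic river

river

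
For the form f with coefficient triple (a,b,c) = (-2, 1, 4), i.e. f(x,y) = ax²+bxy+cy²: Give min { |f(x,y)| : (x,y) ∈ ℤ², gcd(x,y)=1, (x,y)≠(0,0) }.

descent: ρ → (4,-1,-2)
descent: ρ → (-2,5,1)  [lands on river]
river: ρ → (1,5,-2)
river: ρ → (-2,3,3)
river: ρ → (3,3,-2)
closes: descent 2, river 4
min |a| on river = 1

1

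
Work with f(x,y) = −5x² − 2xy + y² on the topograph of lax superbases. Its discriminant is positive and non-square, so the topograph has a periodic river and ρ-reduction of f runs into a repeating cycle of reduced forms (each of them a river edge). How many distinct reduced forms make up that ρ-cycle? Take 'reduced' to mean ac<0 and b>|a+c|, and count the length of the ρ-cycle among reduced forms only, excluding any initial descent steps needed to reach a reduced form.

D = 24, ⌊√D⌋ = 4
descent: ρ → (1,4,-2)  [lands on river]
river: ρ → (-2,4,1)
ρ-cycle length = 2 (tail of 1 descent step not counted)

2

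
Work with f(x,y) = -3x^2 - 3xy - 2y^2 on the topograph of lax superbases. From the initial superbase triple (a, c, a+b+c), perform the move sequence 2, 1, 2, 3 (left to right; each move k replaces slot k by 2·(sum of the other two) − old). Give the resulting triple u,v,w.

start (-3,-2,-8) = (f(1,0),f(0,1),f(1,1))
replace slot 2: 2·((-3)+(-8)) − (-2) = -20 → (-3,-20,-8)
replace slot 1: 2·((-20)+(-8)) − (-3) = -53 → (-53,-20,-8)
replace slot 2: 2·((-53)+(-8)) − (-20) = -102 → (-53,-102,-8)
replace slot 3: 2·((-53)+(-102)) − (-8) = -302 → (-53,-102,-302)

-53,-102,-302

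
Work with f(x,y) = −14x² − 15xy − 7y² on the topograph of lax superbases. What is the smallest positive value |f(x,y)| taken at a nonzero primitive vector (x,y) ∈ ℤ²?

translate: b→-13 (≡15 mod 28), so (14,15,7)→(14,-13,6)
flip: (14,-13,6)→(6,13,14)
translate: b→1 (≡13 mod 12), so (6,13,14)→(6,1,7)
reduced (well bottom): (6,1,7) with a≤c, −a<b≤a
well minimum |f| = |-6| = 6 (negative-definite)

6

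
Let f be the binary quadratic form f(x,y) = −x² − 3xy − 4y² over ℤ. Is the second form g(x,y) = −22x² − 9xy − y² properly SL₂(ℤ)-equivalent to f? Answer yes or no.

D₁ = -7, D₂ = -7
f is negative-definite; reduce −f:
−f: translate: b→1 (≡3 mod 2), so (1,3,4)→(1,1,2)
−f: reduced (well bottom): (1,1,2) with a≤c, −a<b≤a
flip sign back: reduced form of f is (-1,-1,-2)
g is negative-definite; reduce −g:
−g: flip: (22,9,1)→(1,-9,22)
−g: translate: b→1 (≡-9 mod 2), so (1,-9,22)→(1,1,2)
−g: reduced (well bottom): (1,1,2) with a≤c, −a<b≤a
flip sign back: reduced form of g is (-1,-1,-2)
reduced forms (-1, -1, -2) vs (-1, -1, -2) ⇒ equivalent

yes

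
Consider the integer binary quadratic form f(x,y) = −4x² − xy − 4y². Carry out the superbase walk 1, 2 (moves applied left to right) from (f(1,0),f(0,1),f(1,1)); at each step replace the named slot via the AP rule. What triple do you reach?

start (-4,-4,-9) = (f(1,0),f(0,1),f(1,1))
replace slot 1: 2·((-4)+(-9)) − (-4) = -22 → (-22,-4,-9)
replace slot 2: 2·((-22)+(-9)) − (-4) = -58 → (-22,-58,-9)

-22,-58,-9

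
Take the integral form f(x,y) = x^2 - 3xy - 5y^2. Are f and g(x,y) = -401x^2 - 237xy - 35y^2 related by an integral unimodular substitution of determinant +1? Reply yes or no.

D₁ = 29, D₂ = 29
river cycle of f (length 2): (1, 5, -1), (-1, 5, 1)
river cycle of g (length 2): (1, 5, -1), (-1, 5, 1)
cycles coincide ⇒ equivalent

yes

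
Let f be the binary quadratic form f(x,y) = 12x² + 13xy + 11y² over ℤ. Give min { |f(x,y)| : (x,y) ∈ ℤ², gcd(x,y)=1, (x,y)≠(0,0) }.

translate: b→-11 (≡13 mod 24), so (12,13,11)→(12,-11,10)
flip: (12,-11,10)→(10,11,12)
translate: b→-9 (≡11 mod 20), so (10,11,12)→(10,-9,11)
reduced (well bottom): (10,-9,11) with a≤c, −a<b≤a
well minimum = a = 10

10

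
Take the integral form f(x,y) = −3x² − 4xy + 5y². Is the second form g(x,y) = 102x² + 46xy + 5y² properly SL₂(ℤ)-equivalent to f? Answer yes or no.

D₁ = 76, D₂ = 76
river cycle of f (length 6): (5, 4, -3), (-3, 8, 1), (1, 8, -3), (-3, 4, 5), (5, 6, -2), (-2, 6, 5)
river cycle of g (length 6): (5, 4, -3), (-3, 8, 1), (1, 8, -3), (-3, 4, 5), (5, 6, -2), (-2, 6, 5)
cycles coincide ⇒ equivalent

yes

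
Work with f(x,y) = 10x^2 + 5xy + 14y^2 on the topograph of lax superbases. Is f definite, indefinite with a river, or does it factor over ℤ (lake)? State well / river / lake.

D = b²−4ac = 5² − 4·10·14 = -535
D < 0 ⇒ definite ⇒ every region one sign ⇒ single well

well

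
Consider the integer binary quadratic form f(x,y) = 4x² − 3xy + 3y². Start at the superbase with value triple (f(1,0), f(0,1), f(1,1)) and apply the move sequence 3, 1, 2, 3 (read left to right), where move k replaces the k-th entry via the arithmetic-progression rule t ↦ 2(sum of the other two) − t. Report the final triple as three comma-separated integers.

start (4,3,4) = (f(1,0),f(0,1),f(1,1))
replace slot 3: 2·(4+3) − 4 = 10 → (4,3,10)
replace slot 1: 2·(3+10) − 4 = 22 → (22,3,10)
replace slot 2: 2·(22+10) − 3 = 61 → (22,61,10)
replace slot 3: 2·(22+61) − 10 = 156 → (22,61,156)

22,61,156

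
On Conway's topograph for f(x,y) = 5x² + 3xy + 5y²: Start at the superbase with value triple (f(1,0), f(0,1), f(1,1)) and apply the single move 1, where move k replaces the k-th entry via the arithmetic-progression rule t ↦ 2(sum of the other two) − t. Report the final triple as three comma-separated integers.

start (5,5,13) = (f(1,0),f(0,1),f(1,1))
replace slot 1: 2·(5+13) − 5 = 31 → (31,5,13)

31,5,13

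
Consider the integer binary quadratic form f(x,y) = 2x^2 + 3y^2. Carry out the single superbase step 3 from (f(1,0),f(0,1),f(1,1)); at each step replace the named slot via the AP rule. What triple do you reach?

start (2,3,5) = (f(1,0),f(0,1),f(1,1))
replace slot 3: 2·(2+3) − 5 = 5 → (2,3,5)

2,3,5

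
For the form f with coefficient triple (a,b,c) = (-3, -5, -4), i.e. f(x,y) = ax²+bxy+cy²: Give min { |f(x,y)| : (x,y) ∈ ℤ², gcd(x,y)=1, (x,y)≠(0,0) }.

translate: b→-1 (≡5 mod 6), so (3,5,4)→(3,-1,2)
flip: (3,-1,2)→(2,1,3)
reduced (well bottom): (2,1,3) with a≤c, −a<b≤a
well minimum |f| = |-2| = 2 (negative-definite)

2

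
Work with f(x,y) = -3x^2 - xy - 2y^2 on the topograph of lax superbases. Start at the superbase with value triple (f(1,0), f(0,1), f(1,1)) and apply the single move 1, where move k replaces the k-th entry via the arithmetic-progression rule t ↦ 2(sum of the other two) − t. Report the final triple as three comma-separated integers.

start (-3,-2,-6) = (f(1,0),f(0,1),f(1,1))
replace slot 1: 2·((-2)+(-6)) − (-3) = -13 → (-13,-2,-6)

-13,-2,-6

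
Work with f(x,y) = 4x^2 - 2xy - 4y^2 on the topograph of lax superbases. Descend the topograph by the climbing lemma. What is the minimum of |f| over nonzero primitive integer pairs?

descent: ρ → (-4,2,4)  [lands on river]
river: ρ → (4,6,-2)
river: ρ → (-2,6,4)
river: ρ → (4,2,-4)
river: ρ → (-4,6,2)
river: ρ → (2,6,-4)
closes: descent 1, river 6
min |a| on river = 2

2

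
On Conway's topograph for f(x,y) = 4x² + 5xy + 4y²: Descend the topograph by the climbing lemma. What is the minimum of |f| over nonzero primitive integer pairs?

translate: b→-3 (≡5 mod 8), so (4,5,4)→(4,-3,3)
flip: (4,-3,3)→(3,3,4)
reduced (well bottom): (3,3,4) with a≤c, −a<b≤a
well minimum = a = 3

3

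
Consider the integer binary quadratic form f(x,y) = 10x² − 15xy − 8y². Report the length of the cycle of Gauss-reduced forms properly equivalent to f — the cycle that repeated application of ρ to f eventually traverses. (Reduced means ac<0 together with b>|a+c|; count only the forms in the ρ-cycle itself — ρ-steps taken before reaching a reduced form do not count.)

D = 545, ⌊√D⌋ = 23
descent: ρ → (-8,15,10)  [lands on river]
river: ρ → (10,5,-13)
river: ρ → (-13,21,2)
river: ρ → (2,23,-2)
river: ρ → (-2,21,13)
river: ρ → (13,5,-10)
river: ρ → (-10,15,8)
river: ρ → (8,17,-8)
ρ-cycle length = 8 (tail of 1 descent step not counted)

8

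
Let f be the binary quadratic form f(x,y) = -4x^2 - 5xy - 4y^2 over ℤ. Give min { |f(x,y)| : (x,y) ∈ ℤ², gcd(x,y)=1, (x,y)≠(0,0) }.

translate: b→-3 (≡5 mod 8), so (4,5,4)→(4,-3,3)
flip: (4,-3,3)→(3,3,4)
reduced (well bottom): (3,3,4) with a≤c, −a<b≤a
well minimum |f| = |-3| = 3 (negative-definite)

3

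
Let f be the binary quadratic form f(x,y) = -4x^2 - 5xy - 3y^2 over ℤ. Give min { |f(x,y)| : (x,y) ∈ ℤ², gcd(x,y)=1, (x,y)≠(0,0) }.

translate: b→-3 (≡5 mod 8), so (4,5,3)→(4,-3,2)
flip: (4,-3,2)→(2,3,4)
translate: b→-1 (≡3 mod 4), so (2,3,4)→(2,-1,3)
reduced (well bottom): (2,-1,3) with a≤c, −a<b≤a
well minimum |f| = |-2| = 2 (negative-definite)

2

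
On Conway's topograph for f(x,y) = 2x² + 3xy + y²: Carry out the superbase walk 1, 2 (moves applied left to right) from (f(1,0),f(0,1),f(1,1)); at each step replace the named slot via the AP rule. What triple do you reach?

start (2,1,6) = (f(1,0),f(0,1),f(1,1))
replace slot 1: 2·(1+6) − 2 = 12 → (12,1,6)
replace slot 2: 2·(12+6) − 1 = 35 → (12,35,6)

12,35,6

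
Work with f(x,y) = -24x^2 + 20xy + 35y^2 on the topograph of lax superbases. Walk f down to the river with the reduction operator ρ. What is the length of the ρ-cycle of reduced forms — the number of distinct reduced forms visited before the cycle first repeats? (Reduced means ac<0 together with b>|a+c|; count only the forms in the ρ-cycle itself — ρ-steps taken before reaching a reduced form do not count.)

D = 3760, ⌊√D⌋ = 61
river: ρ → (35,50,-9)
river: ρ → (-9,58,11)
river: ρ → (11,52,-24)
river: ρ → (-24,44,19)
river: ρ → (19,32,-36)
river: ρ → (-36,40,15)
river: ρ → (15,50,-21)
river: ρ → (-21,34,31)
river: ρ → (31,28,-24)
river: ρ → (-24,20,35)
ρ-cycle length = 10 (tail of 0 descent steps not counted)

10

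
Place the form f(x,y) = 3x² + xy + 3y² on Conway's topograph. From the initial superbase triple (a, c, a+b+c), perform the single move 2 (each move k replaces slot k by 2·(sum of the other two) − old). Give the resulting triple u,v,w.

start (3,3,7) = (f(1,0),f(0,1),f(1,1))
replace slot 2: 2·(3+7) − 3 = 17 → (3,17,7)

3,17,7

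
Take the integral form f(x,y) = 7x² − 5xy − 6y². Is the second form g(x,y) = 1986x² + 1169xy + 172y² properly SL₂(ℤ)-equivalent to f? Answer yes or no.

D₁ = 193, D₂ = 193
river cycle of f (length 30): (-6, 5, 7), (7, 9, -4), (-4, 7, 9), (9, 11, -2), (-2, 13, 3), (3, 11, -6), (-6, 13, 1), (1, 13, -6), (-6, 11, 3), (3, 13, -2), … (20 more)
river cycle of g (length 30): (4, 9, -7), (-7, 5, 6), (6, 7, -6), (-6, 5, 7), (7, 9, -4), (-4, 7, 9), (9, 11, -2), (-2, 13, 3), (3, 11, -6), (-6, 13, 1), … (20 more)
cycles coincide ⇒ equivalent

yes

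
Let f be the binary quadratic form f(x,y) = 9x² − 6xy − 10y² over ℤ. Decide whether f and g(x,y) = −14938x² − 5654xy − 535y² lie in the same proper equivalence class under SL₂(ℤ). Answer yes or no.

D₁ = 396, D₂ = 396
river cycle of f (length 4): (-10, 6, 9), (9, 12, -7), (-7, 16, 5), (5, 14, -10)
river cycle of g (length 4): (-7, 16, 5), (5, 14, -10), (-10, 6, 9), (9, 12, -7)
cycles coincide ⇒ equivalent

yes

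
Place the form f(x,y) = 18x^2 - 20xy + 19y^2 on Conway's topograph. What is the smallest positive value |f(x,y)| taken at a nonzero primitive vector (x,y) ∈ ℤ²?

translate: b→16 (≡-20 mod 36), so (18,-20,19)→(18,16,17)
flip: (18,16,17)→(17,-16,18)
reduced (well bottom): (17,-16,18) with a≤c, −a<b≤a
well minimum = a = 17

17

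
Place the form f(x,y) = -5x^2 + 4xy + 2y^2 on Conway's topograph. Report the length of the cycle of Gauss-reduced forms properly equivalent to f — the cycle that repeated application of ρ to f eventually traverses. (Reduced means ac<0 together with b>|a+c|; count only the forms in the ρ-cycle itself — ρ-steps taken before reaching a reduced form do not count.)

D = 56, ⌊√D⌋ = 7
river: ρ → (2,4,-5)
river: ρ → (-5,6,1)
river: ρ → (1,6,-5)
river: ρ → (-5,4,2)
ρ-cycle length = 4 (tail of 0 descent steps not counted)

4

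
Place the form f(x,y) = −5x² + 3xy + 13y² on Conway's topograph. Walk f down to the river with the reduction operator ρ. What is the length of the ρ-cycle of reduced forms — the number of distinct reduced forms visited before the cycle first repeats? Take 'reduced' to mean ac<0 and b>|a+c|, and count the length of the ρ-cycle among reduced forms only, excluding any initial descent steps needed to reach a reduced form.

D = 269, ⌊√D⌋ = 16
descent: ρ → (13,-3,-5)
descent: ρ → (-5,13,5)  [lands on river]
river: ρ → (5,7,-11)
river: ρ → (-11,15,1)
river: ρ → (1,15,-11)
river: ρ → (-11,7,5)
river: ρ → (5,13,-5)
river: ρ → (-5,7,11)
river: ρ → (11,15,-1)
river: ρ → (-1,15,11)
river: ρ → (11,7,-5)
ρ-cycle length = 10 (tail of 2 descent steps not counted)

10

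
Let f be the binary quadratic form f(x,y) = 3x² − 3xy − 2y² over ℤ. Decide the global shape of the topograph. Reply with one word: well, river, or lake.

D = b²−4ac = (-3)² − 4·3·(-2) = 33
D > 0 non-square ⇒ indefinite ⇒ periodic river

river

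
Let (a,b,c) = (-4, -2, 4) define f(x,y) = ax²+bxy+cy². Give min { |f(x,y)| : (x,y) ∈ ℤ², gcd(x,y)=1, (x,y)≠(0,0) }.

descent: ρ → (4,2,-4)  [lands on river]
river: ρ → (-4,6,2)
river: ρ → (2,6,-4)
river: ρ → (-4,2,4)
river: ρ → (4,6,-2)
river: ρ → (-2,6,4)
closes: descent 1, river 6
min |a| on river = 2

2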